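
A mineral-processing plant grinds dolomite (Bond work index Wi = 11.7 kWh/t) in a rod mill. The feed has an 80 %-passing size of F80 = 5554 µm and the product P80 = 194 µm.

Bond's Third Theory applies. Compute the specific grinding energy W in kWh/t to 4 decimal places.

W = 6.8302 kWh/t

W_Bond = 10·Wi·(1/√P₈₀ − 1/√F₈₀)
1/√194 = 0.071796;  1/√5554 = 0.013418
W = 10·11.7·(0.071796 − 0.013418) = 6.8302 kWh/t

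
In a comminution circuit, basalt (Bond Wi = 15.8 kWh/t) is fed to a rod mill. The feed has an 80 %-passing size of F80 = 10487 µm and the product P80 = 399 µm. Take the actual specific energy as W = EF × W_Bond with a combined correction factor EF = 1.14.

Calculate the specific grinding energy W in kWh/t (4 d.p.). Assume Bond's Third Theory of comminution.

W = 10 Wi / √P80 − 10 Wi / √F80
1/√399 = 0.050063;  1/√10487 = 0.009765
W = 10·15.8·(0.050063 − 0.009765) = 6.3670 kWh/t
With EF = 1.14: W = 6.3670·1.14 = 7.2584 kWh/t

W = 7.2584 kWh/t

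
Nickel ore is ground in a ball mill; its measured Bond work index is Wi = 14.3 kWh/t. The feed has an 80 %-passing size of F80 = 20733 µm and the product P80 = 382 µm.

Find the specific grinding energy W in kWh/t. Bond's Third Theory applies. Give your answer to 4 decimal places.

W = 10 Wi / √P80 − 10 Wi / √F80
1/√382 = 0.051164;  1/√20733 = 0.006945
W = 10·14.3·(0.051164 − 0.006945) = 6.3234 kWh/t

W = 6.3234 kWh/t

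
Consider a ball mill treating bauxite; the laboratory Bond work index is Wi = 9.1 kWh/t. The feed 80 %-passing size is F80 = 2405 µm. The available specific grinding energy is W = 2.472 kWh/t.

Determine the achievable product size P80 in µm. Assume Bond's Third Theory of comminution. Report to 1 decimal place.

P80 = 442.2 µm

W_Bond = 10·Wi·(1/√P₈₀ − 1/√F₈₀)
⇒ 1/√P80 = W/(10·Wi) + 1/√F80
  = 2.4720/(10·9.1) + 1/√2405 = 0.027165 + 0.020391 = 0.047556
P80 = (1/0.047556)² = 21.0278² = 442.17 µm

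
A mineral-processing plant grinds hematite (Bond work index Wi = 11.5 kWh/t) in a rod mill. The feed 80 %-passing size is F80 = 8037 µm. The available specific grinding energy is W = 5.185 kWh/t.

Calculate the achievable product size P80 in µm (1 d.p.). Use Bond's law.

Bond: W = 10·Wi·(1/√P80 − 1/√F80)
⇒ 1/√P80 = W/(10·Wi) + 1/√F80
  = 5.1850/(10·11.5) + 1/√8037 = 0.045087 + 0.011155 = 0.056242
P80 = (1/0.056242)² = 17.7805² = 316.14 µm

P80 = 316.1 µm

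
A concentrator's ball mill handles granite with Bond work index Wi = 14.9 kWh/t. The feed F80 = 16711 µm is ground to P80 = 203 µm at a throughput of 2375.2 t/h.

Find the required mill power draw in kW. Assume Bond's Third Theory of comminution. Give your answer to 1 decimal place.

P = 22101.6 kW

W = 10·Wi·(P80^(-½) − F80^(-½))
W = 10·14.9·(1/√203 − 1/√16711) = 10·14.9·(0.062451) = 9.3051 kWh/t
Mill draw = 9.3051 × 2375.2 = 22101.6 kW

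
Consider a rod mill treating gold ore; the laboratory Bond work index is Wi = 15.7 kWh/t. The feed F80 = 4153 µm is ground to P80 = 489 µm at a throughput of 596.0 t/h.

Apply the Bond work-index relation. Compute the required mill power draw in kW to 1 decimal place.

P = 2779.5 kW

Bond:  W = 10 Wi (1/√P − 1/√F)
W = 10·15.7·(1/√489 − 1/√4153) = 10·15.7·(0.029704) = 4.6636 kWh/t
Power = W × throughput = 4.6636 kWh/t × 596.0 t/h = 2779.5 kW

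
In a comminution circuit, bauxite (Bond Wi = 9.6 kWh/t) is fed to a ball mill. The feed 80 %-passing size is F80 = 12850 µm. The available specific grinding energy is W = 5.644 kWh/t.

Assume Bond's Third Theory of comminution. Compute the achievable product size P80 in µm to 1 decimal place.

Bond: W = 10·Wi·(1/√P80 − 1/√F80)
P80^(−½) = W/(10 Wi) + F80^(−½)
  = 5.6440/(10·9.6) + 1/√12850 = 0.058792 + 0.008822 = 0.067613
P80 = (1/0.067613)² = 14.7900² = 218.74 µm

P80 = 218.7 µm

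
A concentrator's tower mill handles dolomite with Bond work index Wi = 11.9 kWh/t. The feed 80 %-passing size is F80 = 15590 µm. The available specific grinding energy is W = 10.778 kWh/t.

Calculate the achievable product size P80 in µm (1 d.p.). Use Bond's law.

W = 10 Wi (1/√P80 − 1/√F80)  [Bond]
P80^-0.5 = F80^-0.5 + W/(10 Wi)
  = 10.7780/(10·11.9) + 1/√15590 = 0.090571 + 0.008009 = 0.098580
P80 = (1/0.098580)² = 10.1440² = 102.90 µm

P80 = 102.9 µm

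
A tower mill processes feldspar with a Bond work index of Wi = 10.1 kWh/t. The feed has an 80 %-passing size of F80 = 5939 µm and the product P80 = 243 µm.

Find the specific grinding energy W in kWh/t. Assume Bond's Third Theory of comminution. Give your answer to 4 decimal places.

W = 10 Wi (P80^-0.5 − F80^-0.5)
1/√243 = 0.064150;  1/√5939 = 0.012976
W = 10·10.1·(0.064150 − 0.012976) = 5.1686 kWh/t

W = 5.1686 kWh/t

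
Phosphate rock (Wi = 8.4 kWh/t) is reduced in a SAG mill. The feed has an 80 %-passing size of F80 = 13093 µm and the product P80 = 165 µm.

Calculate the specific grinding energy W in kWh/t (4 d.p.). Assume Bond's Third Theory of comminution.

W = 5.8053 kWh/t

W = 10·Wi·(P80^(-½) − F80^(-½))
1/√165 = 0.077850;  1/√13093 = 0.008739
W = 10·8.4·(0.077850 − 0.008739) = 5.8053 kWh/t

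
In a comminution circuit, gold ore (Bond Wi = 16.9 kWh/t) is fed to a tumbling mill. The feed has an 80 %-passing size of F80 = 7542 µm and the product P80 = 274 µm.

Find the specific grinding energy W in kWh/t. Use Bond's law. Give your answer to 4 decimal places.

W = 8.2637 kWh/t

Bond: W = 10·Wi·(1/√P80 − 1/√F80)
1/√274 = 0.060412;  1/√7542 = 0.011515
W = 10·16.9·(0.060412 − 0.011515) = 8.2637 kWh/t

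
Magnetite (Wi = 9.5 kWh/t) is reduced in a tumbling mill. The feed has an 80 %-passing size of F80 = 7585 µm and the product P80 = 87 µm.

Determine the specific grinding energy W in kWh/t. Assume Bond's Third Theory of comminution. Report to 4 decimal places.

W = 9.0943 kWh/t

W = 10 Wi (1/√P80 − 1/√F80)  [Bond]
1/√87 = 0.107211;  1/√7585 = 0.011482
W = 10·9.5·(0.107211 − 0.011482) = 9.0943 kWh/t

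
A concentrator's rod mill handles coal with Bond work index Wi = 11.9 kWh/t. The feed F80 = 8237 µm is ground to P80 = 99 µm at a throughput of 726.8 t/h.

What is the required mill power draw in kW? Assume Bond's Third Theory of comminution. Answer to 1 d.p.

Bond:  W = 10 Wi (1/√P − 1/√F)
W = 10·11.9·(1/√99 − 1/√8237) = 10·11.9·(0.089485) = 10.6488 kWh/t
P_mill = W·ṁ = 10.6488·726.8 = 7739.5 kW

P = 7739.5 kW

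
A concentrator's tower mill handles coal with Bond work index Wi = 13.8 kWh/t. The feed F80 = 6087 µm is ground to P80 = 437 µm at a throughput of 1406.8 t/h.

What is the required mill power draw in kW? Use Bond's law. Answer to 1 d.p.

P = 6798.6 kW

Bond:  W = 10 Wi (1/√P − 1/√F)
W = 10·13.8·(1/√437 − 1/√6087) = 10·13.8·(0.035019) = 4.8326 kWh/t
Power = W × throughput = 4.8326 kWh/t × 1406.8 t/h = 6798.6 kW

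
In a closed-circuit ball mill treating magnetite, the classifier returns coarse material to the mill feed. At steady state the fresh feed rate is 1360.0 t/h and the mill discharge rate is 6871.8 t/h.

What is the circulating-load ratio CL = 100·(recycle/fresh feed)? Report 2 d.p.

CL = 405.28 %

Steady state: M = F + R.
R = M − F = 6871.8 − 1360.0 = 5511.8 t/h
CL = 100·R/F = 100·5511.8/1360.0 = 405.28 %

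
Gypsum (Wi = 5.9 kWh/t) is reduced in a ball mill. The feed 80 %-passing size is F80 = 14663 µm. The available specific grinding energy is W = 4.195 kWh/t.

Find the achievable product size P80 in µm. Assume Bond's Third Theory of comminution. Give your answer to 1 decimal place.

W_Bond = 10·Wi·(1/√P₈₀ − 1/√F₈₀)
⇒ 1/√P80 = W/(10 Wi) + 1/√F80
  = 4.1950/(10·5.9) + 1/√14663 = 0.071102 + 0.008258 = 0.079360
P80 = (1/0.079360)² = 12.6008² = 158.78 µm

P80 = 158.8 µm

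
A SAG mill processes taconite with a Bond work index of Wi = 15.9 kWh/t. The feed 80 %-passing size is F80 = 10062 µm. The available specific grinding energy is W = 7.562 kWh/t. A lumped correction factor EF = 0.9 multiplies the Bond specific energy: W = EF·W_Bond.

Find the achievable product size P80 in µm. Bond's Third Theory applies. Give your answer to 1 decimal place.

P80 = 253.5 µm

Bond:  W = 10 Wi (1/√P − 1/√F)
W_Bond = W / EF = 7.562 / 0.9 = 8.4022 kWh/t
⇒ 1/√P80 = W_Bond/(10·Wi) + 1/√F80
  = 8.4022/(10·15.9) + 1/√10062 = 0.052844 + 0.009969 = 0.062813
P80 = (1/0.062813)² = 15.9202² = 253.45 µm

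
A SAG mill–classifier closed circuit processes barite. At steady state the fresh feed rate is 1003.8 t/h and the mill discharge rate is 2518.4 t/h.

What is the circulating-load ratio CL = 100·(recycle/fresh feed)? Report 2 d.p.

Mill node: discharge = fresh + recycle.
R = M − F = 2518.4 − 1003.8 = 1514.6 t/h
CL = 100·R/F = 100·1514.6/1003.8 = 150.89 %

CL = 150.89 %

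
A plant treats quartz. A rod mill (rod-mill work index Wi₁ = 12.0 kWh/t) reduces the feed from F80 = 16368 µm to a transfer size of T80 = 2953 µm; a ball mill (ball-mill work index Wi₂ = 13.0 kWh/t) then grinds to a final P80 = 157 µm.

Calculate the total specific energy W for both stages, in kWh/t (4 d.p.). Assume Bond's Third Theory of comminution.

W = 10·Wi·[P80^(−½) − F80^(−½)]
Stage 1 (16368→2953 µm, Wi₁=12.0): W₁ = 10·12.0·(0.018402 − 0.007816) = 1.2703 kWh/t
Stage 2 (2953→157 µm, Wi₂=13.0): W₂ = 10·13.0·(0.079809 − 0.018402) = 7.9829 kWh/t
W = W₁ + W₂ = 1.2703 + 7.9829 = 9.2532 kWh/t

W = 9.2532 kWh/t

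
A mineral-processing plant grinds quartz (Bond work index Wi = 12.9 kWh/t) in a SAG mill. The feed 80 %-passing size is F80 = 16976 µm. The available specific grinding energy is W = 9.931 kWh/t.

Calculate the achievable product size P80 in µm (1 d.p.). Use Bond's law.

P80 = 139.5 µm

W = 10 Wi (P80^-0.5 − F80^-0.5)
1/√P80 = 1/√F80 + W/(10·Wi)
  = 9.9310/(10·12.9) + 1/√16976 = 0.076984 + 0.007675 = 0.084660
P80 = (1/0.084660)² = 11.8120² = 139.52 µm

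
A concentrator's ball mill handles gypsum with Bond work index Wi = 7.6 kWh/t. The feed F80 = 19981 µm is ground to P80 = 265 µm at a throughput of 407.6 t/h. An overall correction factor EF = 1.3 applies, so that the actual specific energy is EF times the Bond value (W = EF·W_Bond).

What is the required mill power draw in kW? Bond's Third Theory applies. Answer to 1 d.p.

W = 10 Wi (P80^-0.5 − F80^-0.5)
W = 10·7.6·(1/√265 − 1/√19981) = 10·7.6·(0.054355) = 4.1310 kWh/t
With EF = 1.3: W = 4.1310·1.3 = 5.3703 kWh/t
Mill draw = 5.3703 × 407.6 = 2188.9 kW

P = 2188.9 kW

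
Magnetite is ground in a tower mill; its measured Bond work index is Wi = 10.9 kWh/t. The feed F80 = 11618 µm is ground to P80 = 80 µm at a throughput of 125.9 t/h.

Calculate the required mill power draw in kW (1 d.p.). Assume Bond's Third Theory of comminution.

P = 1407.0 kW

W = 10·Wi·(P80^(-½) − F80^(-½))
W = 10·10.9·(1/√80 − 1/√11618) = 10·10.9·(0.102526) = 11.1753 kWh/t
P_mill = W·ṁ = 11.1753·125.9 = 1407.0 kW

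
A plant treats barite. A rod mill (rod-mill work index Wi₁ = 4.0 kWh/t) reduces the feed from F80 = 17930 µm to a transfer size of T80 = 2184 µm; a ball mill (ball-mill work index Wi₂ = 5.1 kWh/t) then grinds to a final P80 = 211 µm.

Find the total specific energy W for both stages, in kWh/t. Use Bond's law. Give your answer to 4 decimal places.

Bond:  W = 10 Wi (1/√P − 1/√F)
Stage 1 (17930→2184 µm, Wi₁=4.0): W₁ = 10·4.0·(0.021398 − 0.007468) = 0.5572 kWh/t
Stage 2 (2184→211 µm, Wi₂=5.1): W₂ = 10·5.1·(0.068843 − 0.021398) = 2.4197 kWh/t
W = W₁ + W₂ = 0.5572 + 2.4197 = 2.9769 kWh/t

W = 2.9769 kWh/t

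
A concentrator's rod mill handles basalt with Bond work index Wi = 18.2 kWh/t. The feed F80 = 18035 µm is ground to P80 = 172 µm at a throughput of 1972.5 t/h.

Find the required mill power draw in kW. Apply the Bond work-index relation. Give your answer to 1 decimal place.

P = 24699.9 kW

Bond: W = 10·Wi·(1/√P80 − 1/√F80)
W = 10·18.2·(1/√172 − 1/√18035) = 10·18.2·(0.068803) = 12.5221 kWh/t
Power = W × throughput = 12.5221 kWh/t × 1972.5 t/h = 24699.9 kW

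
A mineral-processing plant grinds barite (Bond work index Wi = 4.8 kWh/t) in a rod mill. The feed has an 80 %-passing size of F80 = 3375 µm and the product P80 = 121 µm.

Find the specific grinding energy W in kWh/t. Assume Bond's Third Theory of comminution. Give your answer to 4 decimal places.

W = 3.5374 kWh/t

Bond:  W = 10 Wi (1/√P − 1/√F)
1/√121 = 0.090909;  1/√3375 = 0.017213
W = 10·4.8·(0.090909 − 0.017213) = 3.5374 kWh/t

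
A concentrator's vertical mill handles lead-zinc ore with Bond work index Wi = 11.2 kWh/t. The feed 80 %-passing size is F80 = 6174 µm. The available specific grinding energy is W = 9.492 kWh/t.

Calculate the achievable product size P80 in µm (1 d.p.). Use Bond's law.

P80 = 105.2 µm

W = 10 Wi / √P80 − 10 Wi / √F80
P80^-0.5 = F80^-0.5 + W/(10 Wi)
  = 9.4920/(10·11.2) + 1/√6174 = 0.084750 + 0.012727 = 0.097477
P80 = (1/0.097477)² = 10.2589² = 105.24 µm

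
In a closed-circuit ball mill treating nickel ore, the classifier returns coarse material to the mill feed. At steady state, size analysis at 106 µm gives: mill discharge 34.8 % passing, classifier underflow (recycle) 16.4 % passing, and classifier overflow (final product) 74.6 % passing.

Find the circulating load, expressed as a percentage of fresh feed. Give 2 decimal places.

Two-product formula at 106 µm:
Fd + Rd = Ru + Fo ⇒ R/F = (o−d)/(d−u)
r = (74.6 − 34.8)/(34.8 − 16.4) = 39.8/18.4 = 2.1630
CL = 100·r = 216.30 %

CL = 216.30 %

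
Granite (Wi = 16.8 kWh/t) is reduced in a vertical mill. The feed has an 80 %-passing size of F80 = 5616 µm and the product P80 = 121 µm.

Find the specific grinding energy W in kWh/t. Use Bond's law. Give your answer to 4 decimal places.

W = 13.0309 kWh/t

W = 10 Wi (P80^-0.5 − F80^-0.5)
1/√121 = 0.090909;  1/√5616 = 0.013344
W = 10·16.8·(0.090909 − 0.013344) = 13.0309 kWh/t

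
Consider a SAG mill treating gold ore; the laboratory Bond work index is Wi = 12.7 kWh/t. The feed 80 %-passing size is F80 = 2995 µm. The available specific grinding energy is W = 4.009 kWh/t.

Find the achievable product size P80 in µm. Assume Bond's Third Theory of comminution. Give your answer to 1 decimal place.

W = 10 Wi (1/√P80 − 1/√F80)  [Bond]
P80^(−½) = W/(10 Wi) + F80^(−½)
  = 4.0090/(10·12.7) + 1/√2995 = 0.031567 + 0.018273 = 0.049840
P80 = (1/0.049840)² = 20.0644² = 402.58 µm

P80 = 402.6 µm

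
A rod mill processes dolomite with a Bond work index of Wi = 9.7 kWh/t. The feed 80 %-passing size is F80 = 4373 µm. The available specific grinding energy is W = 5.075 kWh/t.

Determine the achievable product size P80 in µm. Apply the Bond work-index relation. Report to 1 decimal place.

W = 10 Wi (P80^-0.5 − F80^-0.5)
⇒ 1/√P80 = W/(10 Wi) + 1/√F80
  = 5.0750/(10·9.7) + 1/√4373 = 0.052320 + 0.015122 = 0.067442
P80 = (1/0.067442)² = 14.8276² = 219.86 µm

P80 = 219.9 µm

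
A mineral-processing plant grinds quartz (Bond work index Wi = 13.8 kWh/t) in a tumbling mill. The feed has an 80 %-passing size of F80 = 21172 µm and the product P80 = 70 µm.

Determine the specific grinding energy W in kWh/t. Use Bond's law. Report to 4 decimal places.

W = 15.5457 kWh/t

W = 10 Wi (P80^-0.5 − F80^-0.5)
1/√70 = 0.119523;  1/√21172 = 0.006873
W = 10·13.8·(0.119523 − 0.006873) = 15.5457 kWh/t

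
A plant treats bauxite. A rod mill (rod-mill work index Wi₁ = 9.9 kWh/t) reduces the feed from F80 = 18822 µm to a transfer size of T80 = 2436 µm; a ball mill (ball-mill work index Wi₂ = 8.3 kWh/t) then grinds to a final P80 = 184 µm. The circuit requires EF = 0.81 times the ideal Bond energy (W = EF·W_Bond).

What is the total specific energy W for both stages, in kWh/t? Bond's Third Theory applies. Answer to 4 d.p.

W_Bond = 10·Wi·(1/√P₈₀ − 1/√F₈₀)
Stage 1 (18822→2436 µm, Wi₁=9.9): W₁ = 10·9.9·(0.020261 − 0.007289) = 1.2842 kWh/t
Stage 2 (2436→184 µm, Wi₂=8.3): W₂ = 10·8.3·(0.073721 − 0.020261) = 4.4372 kWh/t
W = W₁ + W₂ = 1.2842 + 4.4372 = 5.7214 kWh/t
W_actual = 0.81 × 5.7214 = 4.6343 kWh/t

W = 4.6343 kWh/t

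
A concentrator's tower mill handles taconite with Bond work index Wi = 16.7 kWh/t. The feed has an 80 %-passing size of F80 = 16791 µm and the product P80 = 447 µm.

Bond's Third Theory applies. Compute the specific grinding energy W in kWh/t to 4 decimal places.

W = 6.6101 kWh/t

W = 10·Wi·(P80^(-½) − F80^(-½))
1/√447 = 0.047298;  1/√16791 = 0.007717
W = 10·16.7·(0.047298 − 0.007717) = 6.6101 kWh/t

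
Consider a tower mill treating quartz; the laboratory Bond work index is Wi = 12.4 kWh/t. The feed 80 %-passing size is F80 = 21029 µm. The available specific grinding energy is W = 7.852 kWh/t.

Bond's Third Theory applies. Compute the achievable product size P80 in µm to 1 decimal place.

P80 = 202.8 µm

W = 10 Wi (1/√P80 − 1/√F80)  [Bond]
P80^-0.5 = F80^-0.5 + W/(10 Wi)
  = 7.8520/(10·12.4) + 1/√21029 = 0.063323 + 0.006896 = 0.070218
P80 = (1/0.070218)² = 14.2413² = 202.81 µm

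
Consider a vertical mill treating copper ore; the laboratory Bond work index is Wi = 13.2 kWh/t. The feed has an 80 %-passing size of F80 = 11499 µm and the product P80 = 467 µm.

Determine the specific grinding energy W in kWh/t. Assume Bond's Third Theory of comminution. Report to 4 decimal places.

W = 10 Wi (P80^-0.5 − F80^-0.5)
1/√467 = 0.046274;  1/√11499 = 0.009325
W = 10·13.2·(0.046274 − 0.009325) = 4.8773 kWh/t

W = 4.8773 kWh/t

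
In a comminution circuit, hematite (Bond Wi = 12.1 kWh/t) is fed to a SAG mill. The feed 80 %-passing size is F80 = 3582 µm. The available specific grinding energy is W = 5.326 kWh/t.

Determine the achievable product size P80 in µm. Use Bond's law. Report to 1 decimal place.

P80 = 271.2 µm

W = 10·Wi·(P80^(-½) − F80^(-½))
P80^-0.5 = F80^-0.5 + W/(10 Wi)
  = 5.3260/(10·12.1) + 1/√3582 = 0.044017 + 0.016708 = 0.060725
P80 = (1/0.060725)² = 16.4677² = 271.18 µm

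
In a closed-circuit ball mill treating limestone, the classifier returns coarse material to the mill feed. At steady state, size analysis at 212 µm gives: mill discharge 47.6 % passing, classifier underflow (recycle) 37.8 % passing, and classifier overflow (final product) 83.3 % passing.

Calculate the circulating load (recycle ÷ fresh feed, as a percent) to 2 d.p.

CL = 364.29 %

Mass balance on the −212 µm fraction:
(1+r)·d = r·u + o ⇒ r = (o−d)/(d−u)
r = (83.3 − 47.6)/(47.6 − 37.8) = 35.7/9.8 = 3.6429
CL = 100·r = 364.29 %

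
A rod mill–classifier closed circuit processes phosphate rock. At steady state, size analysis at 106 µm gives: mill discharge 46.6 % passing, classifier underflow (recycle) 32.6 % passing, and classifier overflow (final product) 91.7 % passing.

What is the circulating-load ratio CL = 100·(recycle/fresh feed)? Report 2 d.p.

CL = 322.14 %

Two-product formula at 106 µm:
Fd + Rd = Ru + Fo ⇒ R/F = (o−d)/(d−u)
r = (91.7 − 46.6)/(46.6 − 32.6) = 45.1/14.0 = 3.2214
CL = 100·r = 322.14 %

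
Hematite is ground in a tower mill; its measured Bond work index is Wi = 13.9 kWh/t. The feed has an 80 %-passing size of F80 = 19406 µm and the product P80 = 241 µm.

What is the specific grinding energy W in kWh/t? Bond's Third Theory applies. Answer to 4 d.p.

W = 10 Wi (P80^-0.5 − F80^-0.5)
1/√241 = 0.064416;  1/√19406 = 0.007178
W = 10·13.9·(0.064416 − 0.007178) = 7.9560 kWh/t

W = 7.9560 kWh/t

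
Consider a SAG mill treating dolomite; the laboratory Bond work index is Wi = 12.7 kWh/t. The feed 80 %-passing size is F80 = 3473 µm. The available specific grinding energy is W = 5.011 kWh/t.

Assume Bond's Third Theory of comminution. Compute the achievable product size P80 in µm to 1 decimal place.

W = 10·Wi·[P80^(−½) − F80^(−½)]
⇒ 1/√P80 = W/(10·Wi) + 1/√F80
  = 5.0110/(10·12.7) + 1/√3473 = 0.039457 + 0.016969 = 0.056425
P80 = (1/0.056425)² = 17.7225² = 314.09 µm

P80 = 314.1 µm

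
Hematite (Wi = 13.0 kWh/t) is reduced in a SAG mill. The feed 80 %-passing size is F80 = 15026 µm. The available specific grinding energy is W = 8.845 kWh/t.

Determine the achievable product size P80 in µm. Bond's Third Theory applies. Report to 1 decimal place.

P80 = 172.2 µm

W = 10·Wi·[P80^(−½) − F80^(−½)]
⇒ 1/√P80 = W/(10·Wi) + 1/√F80
  = 8.8450/(10·13.0) + 1/√15026 = 0.068038 + 0.008158 = 0.076196
P80 = (1/0.076196)² = 13.1240² = 172.24 µm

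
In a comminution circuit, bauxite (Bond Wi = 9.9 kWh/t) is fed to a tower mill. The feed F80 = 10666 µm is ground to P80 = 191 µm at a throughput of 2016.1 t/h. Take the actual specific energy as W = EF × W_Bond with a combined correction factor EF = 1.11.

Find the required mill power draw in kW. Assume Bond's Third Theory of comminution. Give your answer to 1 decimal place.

W = 10 Wi (P80^-0.5 − F80^-0.5)
W = 10·9.9·(1/√191 − 1/√10666) = 10·9.9·(0.062675) = 6.2048 kWh/t
Corrected W = EF·W_Bond = 1.11·6.2048 = 6.8873 kWh/t
P = W·T = 6.8873·2016.1 = 13885.5 kW

P = 13885.5 kW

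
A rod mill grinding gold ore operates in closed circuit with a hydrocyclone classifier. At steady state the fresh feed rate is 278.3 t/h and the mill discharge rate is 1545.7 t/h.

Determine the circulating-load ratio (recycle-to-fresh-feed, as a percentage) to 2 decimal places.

Steady state: M = F + R.
R = M − F = 1545.7 − 278.3 = 1267.4 t/h
CL = 100·R/F = 100·1267.4/278.3 = 455.41 %

CL = 455.41 %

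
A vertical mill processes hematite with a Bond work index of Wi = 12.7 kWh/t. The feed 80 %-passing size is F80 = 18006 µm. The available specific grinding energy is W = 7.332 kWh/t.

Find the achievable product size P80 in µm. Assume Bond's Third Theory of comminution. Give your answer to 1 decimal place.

W = 10 Wi (1/√P80 − 1/√F80)  [Bond]
P80^(−½) = W/(10 Wi) + F80^(−½)
  = 7.3320/(10·12.7) + 1/√18006 = 0.057732 + 0.007452 = 0.065185
P80 = (1/0.065185)² = 15.3410² = 235.35 µm

P80 = 235.3 µm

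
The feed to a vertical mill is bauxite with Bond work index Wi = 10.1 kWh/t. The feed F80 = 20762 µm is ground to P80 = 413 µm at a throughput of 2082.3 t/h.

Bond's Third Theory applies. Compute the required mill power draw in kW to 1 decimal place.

W = 10·Wi·(P80^(-½) − F80^(-½))
W = 10·10.1·(1/√413 − 1/√20762) = 10·10.1·(0.042267) = 4.2689 kWh/t
Power = W × throughput = 4.2689 kWh/t × 2082.3 t/h = 8889.2 kW

P = 8889.2 kW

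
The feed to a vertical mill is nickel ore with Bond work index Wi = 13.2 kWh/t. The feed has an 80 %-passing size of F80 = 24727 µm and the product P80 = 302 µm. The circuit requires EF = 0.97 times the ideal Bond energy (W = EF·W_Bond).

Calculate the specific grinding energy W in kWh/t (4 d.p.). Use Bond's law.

W_Bond = 10·Wi·(1/√P₈₀ − 1/√F₈₀)
1/√302 = 0.057544;  1/√24727 = 0.006359
W = 10·13.2·(0.057544 − 0.006359) = 6.7563 kWh/t
With EF = 0.97: W = 6.7563·0.97 = 6.5536 kWh/t

W = 6.5536 kWh/t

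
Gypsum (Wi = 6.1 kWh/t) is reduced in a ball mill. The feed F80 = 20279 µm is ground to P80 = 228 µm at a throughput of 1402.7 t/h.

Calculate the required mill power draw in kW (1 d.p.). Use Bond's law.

P = 5065.8 kW

W_Bond = 10·Wi·(1/√P₈₀ − 1/√F₈₀)
W = 10·6.1·(1/√228 − 1/√20279) = 10·6.1·(0.059204) = 3.6115 kWh/t
Power = W × throughput = 3.6115 kWh/t × 1402.7 t/h = 5065.8 kW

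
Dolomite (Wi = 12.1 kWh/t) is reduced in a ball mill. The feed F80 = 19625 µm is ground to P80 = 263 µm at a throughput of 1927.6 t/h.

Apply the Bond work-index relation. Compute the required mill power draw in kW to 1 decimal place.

P = 12717.2 kW

W = 10 Wi (1/√P80 − 1/√F80)  [Bond]
W = 10·12.1·(1/√263 − 1/√19625) = 10·12.1·(0.054524) = 6.5974 kWh/t
Mill draw = 6.5974 × 1927.6 = 12717.2 kW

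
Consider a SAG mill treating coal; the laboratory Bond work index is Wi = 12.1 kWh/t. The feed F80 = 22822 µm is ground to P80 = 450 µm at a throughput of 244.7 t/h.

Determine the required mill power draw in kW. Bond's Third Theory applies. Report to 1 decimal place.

W = 10·Wi·(P80^(-½) − F80^(-½))
W = 10·12.1·(1/√450 − 1/√22822) = 10·12.1·(0.040521) = 4.9030 kWh/t
Mill draw = 4.9030 × 244.7 = 1199.8 kW

P = 1199.8 kW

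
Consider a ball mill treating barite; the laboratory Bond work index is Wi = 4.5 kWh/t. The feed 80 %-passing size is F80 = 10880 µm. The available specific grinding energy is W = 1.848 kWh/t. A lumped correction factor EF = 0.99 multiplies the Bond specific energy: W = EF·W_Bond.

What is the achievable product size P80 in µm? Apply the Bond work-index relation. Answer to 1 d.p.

Bond:  W = 10 Wi (1/√P − 1/√F)
W_Bond = W / EF = 1.848 / 0.99 = 1.8667 kWh/t
⇒ 1/√P80 = W_Bond/(10 Wi) + 1/√F80
  = 1.8667/(10·4.5) + 1/√10880 = 0.041481 + 0.009587 = 0.051069
P80 = (1/0.051069)² = 19.5815² = 383.44 µm

P80 = 383.4 µm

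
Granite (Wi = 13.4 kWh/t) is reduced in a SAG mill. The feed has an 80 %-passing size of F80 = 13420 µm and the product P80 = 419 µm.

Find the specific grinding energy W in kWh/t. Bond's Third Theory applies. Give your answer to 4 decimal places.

W = 5.3896 kWh/t

W = 10 Wi (1/√P80 − 1/√F80)  [Bond]
1/√419 = 0.048853;  1/√13420 = 0.008632
W = 10·13.4·(0.048853 − 0.008632) = 5.3896 kWh/t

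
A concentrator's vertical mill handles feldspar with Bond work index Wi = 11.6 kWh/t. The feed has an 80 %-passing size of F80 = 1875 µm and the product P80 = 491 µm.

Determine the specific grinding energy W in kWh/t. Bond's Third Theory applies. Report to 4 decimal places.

Bond: W = 10·Wi·(1/√P80 − 1/√F80)
1/√491 = 0.045129;  1/√1875 = 0.023094
W = 10·11.6·(0.045129 − 0.023094) = 2.5561 kWh/t

W = 2.5561 kWh/t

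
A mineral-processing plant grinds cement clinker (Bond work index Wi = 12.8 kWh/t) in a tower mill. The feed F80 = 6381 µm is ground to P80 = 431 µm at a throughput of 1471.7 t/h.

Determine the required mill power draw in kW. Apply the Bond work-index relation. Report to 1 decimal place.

W = 10·Wi·[P80^(−½) − F80^(−½)]
W = 10·12.8·(1/√431 − 1/√6381) = 10·12.8·(0.035650) = 4.5632 kWh/t
P = W·T = 4.5632·1471.7 = 6715.6 kW

P = 6715.6 kW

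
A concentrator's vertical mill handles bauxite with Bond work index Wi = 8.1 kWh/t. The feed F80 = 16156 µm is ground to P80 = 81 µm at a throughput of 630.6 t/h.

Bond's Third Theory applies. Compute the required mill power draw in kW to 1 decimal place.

P = 5273.5 kW

W_Bond = 10·Wi·(1/√P₈₀ − 1/√F₈₀)
W = 10·8.1·(1/√81 − 1/√16156) = 10·8.1·(0.103244) = 8.3627 kWh/t
Mill draw = 8.3627 × 630.6 = 5273.5 kW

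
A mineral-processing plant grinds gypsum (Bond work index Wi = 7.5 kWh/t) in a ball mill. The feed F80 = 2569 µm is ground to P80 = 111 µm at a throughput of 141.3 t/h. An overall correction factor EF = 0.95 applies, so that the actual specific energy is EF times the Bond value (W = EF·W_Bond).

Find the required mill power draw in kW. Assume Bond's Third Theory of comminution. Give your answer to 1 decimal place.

W = 10 Wi (P80^-0.5 − F80^-0.5)
W = 10·7.5·(1/√111 − 1/√2569) = 10·7.5·(0.075186) = 5.6390 kWh/t
W_actual = 0.95 × 5.6390 = 5.3570 kWh/t
P_mill = W·ṁ = 5.3570·141.3 = 756.9 kW

P = 756.9 kW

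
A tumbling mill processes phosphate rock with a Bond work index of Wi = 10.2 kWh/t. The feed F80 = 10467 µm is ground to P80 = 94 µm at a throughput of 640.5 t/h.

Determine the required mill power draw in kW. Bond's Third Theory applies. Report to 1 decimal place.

P = 6099.8 kW

W = 10·Wi·(P80^(-½) − F80^(-½))
W = 10·10.2·(1/√94 − 1/√10467) = 10·10.2·(0.093368) = 9.5235 kWh/t
P_mill = W·ṁ = 9.5235·640.5 = 6099.8 kW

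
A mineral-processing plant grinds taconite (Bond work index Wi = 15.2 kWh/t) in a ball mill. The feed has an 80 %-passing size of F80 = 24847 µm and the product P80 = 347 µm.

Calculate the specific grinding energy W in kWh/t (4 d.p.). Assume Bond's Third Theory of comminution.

W = 7.1955 kWh/t

W = 10·Wi·(P80^(-½) − F80^(-½))
1/√347 = 0.053683;  1/√24847 = 0.006344
W = 10·15.2·(0.053683 − 0.006344) = 7.1955 kWh/t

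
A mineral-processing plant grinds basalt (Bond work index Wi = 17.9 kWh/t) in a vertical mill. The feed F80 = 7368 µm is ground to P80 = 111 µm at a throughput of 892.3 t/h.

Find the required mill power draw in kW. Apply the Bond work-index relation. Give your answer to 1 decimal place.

P = 13299.4 kW

W = 10·Wi·(P80^(-½) − F80^(-½))
W = 10·17.9·(1/√111 − 1/√7368) = 10·17.9·(0.083266) = 14.9046 kWh/t
P = W·T = 14.9046·892.3 = 13299.4 kW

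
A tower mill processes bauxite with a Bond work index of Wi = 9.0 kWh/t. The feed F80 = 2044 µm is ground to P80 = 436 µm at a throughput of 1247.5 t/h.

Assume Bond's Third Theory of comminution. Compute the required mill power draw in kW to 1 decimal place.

P = 2893.6 kW

W = 10·Wi·[P80^(−½) − F80^(−½)]
W = 10·9.0·(1/√436 − 1/√2044) = 10·9.0·(0.025773) = 2.3195 kWh/t
P = W·T = 2.3195·1247.5 = 2893.6 kW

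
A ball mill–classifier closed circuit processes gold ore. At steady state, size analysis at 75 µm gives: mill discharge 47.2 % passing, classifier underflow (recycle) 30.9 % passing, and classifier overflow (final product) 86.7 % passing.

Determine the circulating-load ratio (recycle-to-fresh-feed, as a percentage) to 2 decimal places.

Mass balance on the −75 µm fraction:
Fd + Rd = Ru + Fo ⇒ R/F = (o−d)/(d−u)
r = (86.7 − 47.2)/(47.2 − 30.9) = 39.5/16.3 = 2.4233
CL = 100·r = 242.33 %

CL = 242.33 %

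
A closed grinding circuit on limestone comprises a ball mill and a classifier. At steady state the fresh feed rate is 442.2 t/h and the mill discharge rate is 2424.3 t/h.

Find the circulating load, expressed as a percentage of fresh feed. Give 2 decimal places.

Discharge = new feed + return, hence
R = M − F = 2424.3 − 442.2 = 1982.1 t/h
CL = 100·R/F = 100·1982.1/442.2 = 448.24 %

CL = 448.24 %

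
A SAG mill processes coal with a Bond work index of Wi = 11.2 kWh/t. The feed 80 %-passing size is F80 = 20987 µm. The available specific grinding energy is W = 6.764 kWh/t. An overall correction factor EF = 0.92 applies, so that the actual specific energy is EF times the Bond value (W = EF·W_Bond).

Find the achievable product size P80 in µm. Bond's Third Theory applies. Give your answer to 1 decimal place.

W = 10 Wi (P80^-0.5 − F80^-0.5)
W_Bond = W / EF = 6.764 / 0.92 = 7.3522 kWh/t
P80^(−½) = W_Bond/(10 Wi) + F80^(−½)
  = 7.3522/(10·11.2) + 1/√20987 = 0.065644 + 0.006903 = 0.072547
P80 = (1/0.072547)² = 13.7841² = 190.00 µm

P80 = 190.0 µm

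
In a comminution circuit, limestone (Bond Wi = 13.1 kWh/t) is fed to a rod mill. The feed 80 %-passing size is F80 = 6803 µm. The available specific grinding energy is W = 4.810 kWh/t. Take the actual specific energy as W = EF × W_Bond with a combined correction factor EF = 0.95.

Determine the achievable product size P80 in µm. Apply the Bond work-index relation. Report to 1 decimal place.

W = 10 Wi / √P80 − 10 Wi / √F80
W_Bond = W / EF = 4.810 / 0.95 = 5.0632 kWh/t
⇒ 1/√P80 = W_Bond/(10·Wi) + 1/√F80
  = 5.0632/(10·13.1) + 1/√6803 = 0.038650 + 0.012124 = 0.050774
P80 = (1/0.050774)² = 19.6951² = 387.90 µm

P80 = 387.9 µm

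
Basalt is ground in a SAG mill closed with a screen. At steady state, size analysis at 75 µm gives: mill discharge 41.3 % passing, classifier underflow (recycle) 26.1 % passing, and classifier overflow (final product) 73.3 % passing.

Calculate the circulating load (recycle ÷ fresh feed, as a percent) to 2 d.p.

CL = 210.53 %

Mass balance on the −75 µm fraction:
d + r·d = r·u + o → r(d−u) = o−d
r = (73.3 − 41.3)/(41.3 − 26.1) = 32.0/15.2 = 2.1053
CL = 100·r = 210.53 %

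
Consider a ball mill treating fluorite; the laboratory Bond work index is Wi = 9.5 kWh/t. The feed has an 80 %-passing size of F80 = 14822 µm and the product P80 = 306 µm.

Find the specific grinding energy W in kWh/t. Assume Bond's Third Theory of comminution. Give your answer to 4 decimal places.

W = 4.6505 kWh/t

Bond: W = 10·Wi·(1/√P80 − 1/√F80)
1/√306 = 0.057166;  1/√14822 = 0.008214
W = 10·9.5·(0.057166 − 0.008214) = 4.6505 kWh/t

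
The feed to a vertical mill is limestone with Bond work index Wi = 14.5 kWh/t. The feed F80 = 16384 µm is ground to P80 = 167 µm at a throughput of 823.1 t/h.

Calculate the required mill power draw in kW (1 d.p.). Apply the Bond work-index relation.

W = 10 Wi / √P80 − 10 Wi / √F80
W = 10·14.5·(1/√167 − 1/√16384) = 10·14.5·(0.069570) = 10.0876 kWh/t
P_mill = W·ṁ = 10.0876·823.1 = 8303.1 kW

P = 8303.1 kW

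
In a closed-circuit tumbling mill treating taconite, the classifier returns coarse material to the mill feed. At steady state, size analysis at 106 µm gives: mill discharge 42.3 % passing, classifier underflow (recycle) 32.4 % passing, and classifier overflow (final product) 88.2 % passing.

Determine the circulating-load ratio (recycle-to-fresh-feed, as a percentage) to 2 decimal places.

CL = 463.64 %

Two-product formula at 106 µm:
(1+r)·d = r·u + o ⇒ r = (o−d)/(d−u)
r = (88.2 − 42.3)/(42.3 − 32.4) = 45.9/9.9 = 4.6364
CL = 100·r = 463.64 %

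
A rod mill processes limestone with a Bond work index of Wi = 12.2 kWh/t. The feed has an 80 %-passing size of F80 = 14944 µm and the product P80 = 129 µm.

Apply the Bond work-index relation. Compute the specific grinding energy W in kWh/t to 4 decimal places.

W = 10 Wi (1/√P80 − 1/√F80)  [Bond]
1/√129 = 0.088045;  1/√14944 = 0.008180
W = 10·12.2·(0.088045 − 0.008180) = 9.7435 kWh/t

W = 9.7435 kWh/t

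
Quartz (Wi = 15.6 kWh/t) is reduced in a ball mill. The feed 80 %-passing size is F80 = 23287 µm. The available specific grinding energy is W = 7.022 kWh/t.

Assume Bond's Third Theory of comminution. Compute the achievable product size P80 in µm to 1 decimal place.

P80 = 376.1 µm

W = 10 Wi (P80^-0.5 − F80^-0.5)
P80^-0.5 = F80^-0.5 + W/(10 Wi)
  = 7.0220/(10·15.6) + 1/√23287 = 0.045013 + 0.006553 = 0.051566
P80 = (1/0.051566)² = 19.3927² = 376.08 µm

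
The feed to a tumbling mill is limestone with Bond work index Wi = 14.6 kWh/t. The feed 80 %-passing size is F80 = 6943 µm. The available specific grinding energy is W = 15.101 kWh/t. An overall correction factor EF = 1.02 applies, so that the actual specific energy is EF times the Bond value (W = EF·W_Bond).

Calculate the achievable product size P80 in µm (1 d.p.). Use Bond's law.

P80 = 77.8 µm

W_Bond = 10·Wi·(1/√P₈₀ − 1/√F₈₀)
W_Bond = W / EF = 15.101 / 1.02 = 14.8049 kWh/t
P80^(−½) = W_Bond/(10 Wi) + F80^(−½)
  = 14.8049/(10·14.6) + 1/√6943 = 0.101403 + 0.012001 = 0.113405
P80 = (1/0.113405)² = 8.8180² = 77.76 µm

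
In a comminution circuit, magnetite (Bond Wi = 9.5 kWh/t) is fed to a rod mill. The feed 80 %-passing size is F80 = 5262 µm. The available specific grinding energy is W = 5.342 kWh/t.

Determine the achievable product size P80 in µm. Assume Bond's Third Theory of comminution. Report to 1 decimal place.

Bond: W = 10·Wi·(1/√P80 − 1/√F80)
⇒ 1/√P80 = W/(10·Wi) + 1/√F80
  = 5.3420/(10·9.5) + 1/√5262 = 0.056232 + 0.013786 = 0.070017
P80 = (1/0.070017)² = 14.2822² = 203.98 µm

P80 = 204.0 µm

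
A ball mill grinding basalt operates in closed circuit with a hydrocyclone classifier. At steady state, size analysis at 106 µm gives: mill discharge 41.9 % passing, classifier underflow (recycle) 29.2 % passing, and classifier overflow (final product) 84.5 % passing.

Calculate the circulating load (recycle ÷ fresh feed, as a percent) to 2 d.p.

CL = 335.43 %

Two-product formula at 106 µm:
r = (o − d)/(d − u)
r = (84.5 − 41.9)/(41.9 − 29.2) = 42.6/12.7 = 3.3543
CL = 100·r = 335.43 %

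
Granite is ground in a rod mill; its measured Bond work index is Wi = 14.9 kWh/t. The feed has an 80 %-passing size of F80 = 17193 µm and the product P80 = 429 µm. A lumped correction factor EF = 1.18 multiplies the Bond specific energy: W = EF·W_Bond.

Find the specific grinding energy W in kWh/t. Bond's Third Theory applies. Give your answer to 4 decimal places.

Bond:  W = 10 Wi (1/√P − 1/√F)
1/√429 = 0.048280;  1/√17193 = 0.007626
W = 10·14.9·(0.048280 − 0.007626) = 6.0574 kWh/t
Apply correction: 6.0574 × 1.18 = 7.1478 kWh/t

W = 7.1478 kWh/t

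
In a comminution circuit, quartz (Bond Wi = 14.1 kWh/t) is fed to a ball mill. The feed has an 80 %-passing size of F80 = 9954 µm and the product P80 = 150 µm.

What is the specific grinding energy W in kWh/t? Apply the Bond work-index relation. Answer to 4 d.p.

Bond: W = 10·Wi·(1/√P80 − 1/√F80)
1/√150 = 0.081650;  1/√9954 = 0.010023
W = 10·14.1·(0.081650 − 0.010023) = 10.0993 kWh/t

W = 10.0993 kWh/t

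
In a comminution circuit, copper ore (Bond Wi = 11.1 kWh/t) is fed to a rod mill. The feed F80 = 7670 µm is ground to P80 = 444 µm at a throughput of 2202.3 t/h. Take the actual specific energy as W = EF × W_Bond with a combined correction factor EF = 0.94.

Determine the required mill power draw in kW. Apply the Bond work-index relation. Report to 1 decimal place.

P = 8281.5 kW

W = 10 Wi (1/√P80 − 1/√F80)  [Bond]
W = 10·11.1·(1/√444 − 1/√7670) = 10·11.1·(0.036040) = 4.0004 kWh/t
Apply correction: 4.0004 × 0.94 = 3.7604 kWh/t
P = W·T = 3.7604·2202.3 = 8281.5 kW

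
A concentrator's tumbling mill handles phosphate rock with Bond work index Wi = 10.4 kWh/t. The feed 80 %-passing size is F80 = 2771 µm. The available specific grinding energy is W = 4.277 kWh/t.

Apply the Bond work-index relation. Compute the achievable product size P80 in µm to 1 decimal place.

P80 = 276.7 µm

W = 10·Wi·(P80^(-½) − F80^(-½))
⇒ 1/√P80 = W/(10 Wi) + 1/√F80
  = 4.2770/(10·10.4) + 1/√2771 = 0.041125 + 0.018997 = 0.060122
P80 = (1/0.060122)² = 16.6329² = 276.65 µm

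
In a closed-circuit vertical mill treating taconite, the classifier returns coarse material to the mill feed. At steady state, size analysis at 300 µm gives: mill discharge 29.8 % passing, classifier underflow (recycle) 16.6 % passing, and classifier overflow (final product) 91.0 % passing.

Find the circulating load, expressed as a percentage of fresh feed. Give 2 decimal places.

CL = 463.64 %

Let r = R/F. Size balance at 300 µm:
r = (o − d)/(d − u)
r = (91.0 − 29.8)/(29.8 − 16.6) = 61.2/13.2 = 4.6364
CL = 100·r = 463.64 %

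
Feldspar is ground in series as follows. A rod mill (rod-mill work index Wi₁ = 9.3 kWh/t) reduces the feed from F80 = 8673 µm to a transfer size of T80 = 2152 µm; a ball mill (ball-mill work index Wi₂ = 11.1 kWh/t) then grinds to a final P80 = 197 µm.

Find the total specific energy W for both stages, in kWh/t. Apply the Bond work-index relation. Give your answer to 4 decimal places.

W = 10·Wi·[P80^(−½) − F80^(−½)]
Stage 1 (8673→2152 µm, Wi₁=9.3): W₁ = 10·9.3·(0.021557 − 0.010738) = 1.0061 kWh/t
Stage 2 (2152→197 µm, Wi₂=11.1): W₂ = 10·11.1·(0.071247 − 0.021557) = 5.5156 kWh/t
W = W₁ + W₂ = 1.0061 + 5.5156 = 6.5218 kWh/t

W = 6.5218 kWh/t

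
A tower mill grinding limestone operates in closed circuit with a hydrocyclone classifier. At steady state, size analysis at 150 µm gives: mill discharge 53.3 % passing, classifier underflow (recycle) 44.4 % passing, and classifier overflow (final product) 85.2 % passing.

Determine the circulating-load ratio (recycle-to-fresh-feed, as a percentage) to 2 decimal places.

Let r = R/F. Size balance at 150 µm:
d + r·d = r·u + o → r(d−u) = o−d
r = (85.2 − 53.3)/(53.3 − 44.4) = 31.9/8.9 = 3.5843
CL = 100·r = 358.43 %

CL = 358.43 %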